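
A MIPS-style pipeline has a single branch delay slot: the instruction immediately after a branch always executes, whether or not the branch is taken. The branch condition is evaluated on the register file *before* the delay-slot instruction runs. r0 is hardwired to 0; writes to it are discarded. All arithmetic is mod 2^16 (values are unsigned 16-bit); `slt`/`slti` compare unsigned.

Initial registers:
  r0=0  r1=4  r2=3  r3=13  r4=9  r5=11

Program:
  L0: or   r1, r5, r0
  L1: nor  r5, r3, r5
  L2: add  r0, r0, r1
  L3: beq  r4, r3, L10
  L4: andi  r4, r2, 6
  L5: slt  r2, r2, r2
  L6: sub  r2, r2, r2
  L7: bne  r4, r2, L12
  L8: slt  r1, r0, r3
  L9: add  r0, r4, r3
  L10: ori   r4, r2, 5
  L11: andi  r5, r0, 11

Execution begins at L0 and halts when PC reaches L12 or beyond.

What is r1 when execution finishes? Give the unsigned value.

#0 or   r1, r5, r0 ; 0/11/3/13/9/11
#1 nor  r5, r3, r5 ; 0/11/3/13/9/65520
#2 add  r0, r0, r1 ; 0/11/3/13/9/65520
#3 beq  r4, r3, L10 ; 0/11/3/13/9/65520 ; →fallthru
#4 andi  r4, r2, 6 ; 0/11/3/13/2/65520
#5 slt  r2, r2, r2 ; 0/11/0/13/2/65520
#6 sub  r2, r2, r2 ; 0/11/0/13/2/65520
#7 bne  r4, r2, L12 ; 0/11/0/13/2/65520 ; →target
#8 slt  r1, r0, r3 ; 0/1/0/13/2/65520

1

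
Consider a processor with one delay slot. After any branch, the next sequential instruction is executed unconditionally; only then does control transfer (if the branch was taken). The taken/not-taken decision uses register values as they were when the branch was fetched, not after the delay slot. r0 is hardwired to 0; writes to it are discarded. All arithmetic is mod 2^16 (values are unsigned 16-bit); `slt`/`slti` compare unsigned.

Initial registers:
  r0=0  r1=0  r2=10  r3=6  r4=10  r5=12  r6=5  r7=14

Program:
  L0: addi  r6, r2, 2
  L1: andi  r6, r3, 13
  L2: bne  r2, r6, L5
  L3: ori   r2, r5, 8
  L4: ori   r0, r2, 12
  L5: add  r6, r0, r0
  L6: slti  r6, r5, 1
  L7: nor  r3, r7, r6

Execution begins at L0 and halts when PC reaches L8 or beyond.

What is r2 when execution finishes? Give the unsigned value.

  step pc=0: addi  r6, r2, 2  regs=(0,0,10,6,10,12,12,14)
  step pc=1: andi  r6, r3, 13  regs=(0,0,10,6,10,12,4,14)
  step pc=2: bne  r2, r6, L5  cond=T  regs=(0,0,10,6,10,12,4,14)
  step pc=3: ori   r2, r5, 8  regs=(0,0,12,6,10,12,4,14)
  step pc=5: add  r6, r0, r0  regs=(0,0,12,6,10,12,0,14)
  step pc=6: slti  r6, r5, 1  regs=(0,0,12,6,10,12,0,14)
  step pc=7: nor  r3, r7, r6  regs=(0,0,12,65521,10,12,0,14)

12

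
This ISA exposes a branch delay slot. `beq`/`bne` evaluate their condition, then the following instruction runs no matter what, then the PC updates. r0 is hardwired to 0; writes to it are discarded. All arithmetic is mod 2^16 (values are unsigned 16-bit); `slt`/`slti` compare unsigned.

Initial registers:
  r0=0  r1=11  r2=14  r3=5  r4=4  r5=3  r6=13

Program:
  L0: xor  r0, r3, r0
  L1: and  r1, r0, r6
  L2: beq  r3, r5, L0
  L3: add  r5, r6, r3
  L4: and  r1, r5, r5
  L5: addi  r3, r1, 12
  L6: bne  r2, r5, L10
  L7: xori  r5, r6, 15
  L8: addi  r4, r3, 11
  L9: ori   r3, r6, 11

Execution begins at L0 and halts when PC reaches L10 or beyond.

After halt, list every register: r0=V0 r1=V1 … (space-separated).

[0] xor  r0, r3, r0  →  {r0:0, r1:11, r2:14, r3:5, r4:4, r5:3, r6:13}
[1] and  r1, r0, r6  →  {r0:0, r1:0, r2:14, r3:5, r4:4, r5:3, r6:13}
[2] beq  r3, r5, L0  →  {r0:0, r1:0, r2:14, r3:5, r4:4, r5:3, r6:13}  ⟨branch fallthrough⟩
[3] add  r5, r6, r3  →  {r0:0, r1:0, r2:14, r3:5, r4:4, r5:18, r6:13}
[4] and  r1, r5, r5  →  {r0:0, r1:18, r2:14, r3:5, r4:4, r5:18, r6:13}
[5] addi  r3, r1, 12  →  {r0:0, r1:18, r2:14, r3:30, r4:4, r5:18, r6:13}
[6] bne  r2, r5, L10  →  {r0:0, r1:18, r2:14, r3:30, r4:4, r5:18, r6:13}  ⟨branch taken⟩
[7] xori  r5, r6, 15  →  {r0:0, r1:18, r2:14, r3:30, r4:4, r5:2, r6:13}

r0=0 r1=18 r2=14 r3=30 r4=4 r5=2 r6=13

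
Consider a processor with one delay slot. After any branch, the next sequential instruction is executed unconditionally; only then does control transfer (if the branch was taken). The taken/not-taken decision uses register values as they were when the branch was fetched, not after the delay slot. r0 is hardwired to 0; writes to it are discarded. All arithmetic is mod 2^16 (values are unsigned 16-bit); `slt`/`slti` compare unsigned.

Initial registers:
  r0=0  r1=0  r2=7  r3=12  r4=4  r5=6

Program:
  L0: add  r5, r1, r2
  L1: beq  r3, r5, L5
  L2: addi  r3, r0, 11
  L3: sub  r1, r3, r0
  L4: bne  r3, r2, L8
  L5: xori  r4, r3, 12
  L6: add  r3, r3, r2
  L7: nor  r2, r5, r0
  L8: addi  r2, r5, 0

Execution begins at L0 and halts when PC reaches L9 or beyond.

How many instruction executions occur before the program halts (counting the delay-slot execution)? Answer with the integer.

[0] add  r5, r1, r2  →  {r0:0, r1:0, r2:7, r3:12, r4:4, r5:7}
[1] beq  r3, r5, L5  →  {r0:0, r1:0, r2:7, r3:12, r4:4, r5:7}  ⟨branch fallthrough⟩
[2] addi  r3, r0, 11  →  {r0:0, r1:0, r2:7, r3:11, r4:4, r5:7}
[3] sub  r1, r3, r0  →  {r0:0, r1:11, r2:7, r3:11, r4:4, r5:7}
[4] bne  r3, r2, L8  →  {r0:0, r1:11, r2:7, r3:11, r4:4, r5:7}  ⟨branch taken⟩
[5] xori  r4, r3, 12  →  {r0:0, r1:11, r2:7, r3:11, r4:7, r5:7}
[8] addi  r2, r5, 0  →  {r0:0, r1:11, r2:7, r3:11, r4:7, r5:7}

7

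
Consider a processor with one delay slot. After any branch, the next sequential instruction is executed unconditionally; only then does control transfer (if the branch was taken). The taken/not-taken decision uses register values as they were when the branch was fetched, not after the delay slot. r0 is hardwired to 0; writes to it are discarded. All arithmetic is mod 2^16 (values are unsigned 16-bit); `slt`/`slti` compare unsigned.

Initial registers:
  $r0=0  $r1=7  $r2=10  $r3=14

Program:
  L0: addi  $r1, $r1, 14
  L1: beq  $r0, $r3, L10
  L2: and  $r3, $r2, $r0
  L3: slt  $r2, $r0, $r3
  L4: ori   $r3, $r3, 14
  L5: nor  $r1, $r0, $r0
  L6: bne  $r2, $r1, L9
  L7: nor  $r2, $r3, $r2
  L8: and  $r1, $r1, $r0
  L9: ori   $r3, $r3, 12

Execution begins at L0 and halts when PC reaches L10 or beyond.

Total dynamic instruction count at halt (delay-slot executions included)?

9

#0 addi  $r1, $r1, 14 ; 0/21/10/14
#1 beq  $r0, $r3, L10 ; 0/21/10/14 ; →fallthru
#2 and  $r3, $r2, $r0 ; 0/21/10/0
#3 slt  $r2, $r0, $r3 ; 0/21/0/0
#4 ori   $r3, $r3, 14 ; 0/21/0/14
#5 nor  $r1, $r0, $r0 ; 0/65535/0/14
#6 bne  $r2, $r1, L9 ; 0/65535/0/14 ; →target
#7 nor  $r2, $r3, $r2 ; 0/65535/65521/14
#9 ori   $r3, $r3, 12 ; 0/65535/65521/14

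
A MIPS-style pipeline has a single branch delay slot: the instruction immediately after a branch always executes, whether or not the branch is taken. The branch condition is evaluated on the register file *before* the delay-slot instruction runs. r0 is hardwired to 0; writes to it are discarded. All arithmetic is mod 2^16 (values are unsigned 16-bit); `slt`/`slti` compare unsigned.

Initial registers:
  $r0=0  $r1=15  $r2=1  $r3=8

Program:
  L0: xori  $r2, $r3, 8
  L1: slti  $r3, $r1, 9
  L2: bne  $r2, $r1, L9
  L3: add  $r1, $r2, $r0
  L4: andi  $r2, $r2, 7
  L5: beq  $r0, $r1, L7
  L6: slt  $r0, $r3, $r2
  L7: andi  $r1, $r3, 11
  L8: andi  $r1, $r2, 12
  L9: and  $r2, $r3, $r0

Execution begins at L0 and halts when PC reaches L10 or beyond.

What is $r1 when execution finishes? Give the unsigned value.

[0] xori  $r2, $r3, 8  →  {$r0:0, $r1:15, $r2:0, $r3:8}
[1] slti  $r3, $r1, 9  →  {$r0:0, $r1:15, $r2:0, $r3:0}
[2] bne  $r2, $r1, L9  →  {$r0:0, $r1:15, $r2:0, $r3:0}  ⟨branch taken⟩
[3] add  $r1, $r2, $r0  →  {$r0:0, $r1:0, $r2:0, $r3:0}
[9] and  $r2, $r3, $r0  →  {$r0:0, $r1:0, $r2:0, $r3:0}

0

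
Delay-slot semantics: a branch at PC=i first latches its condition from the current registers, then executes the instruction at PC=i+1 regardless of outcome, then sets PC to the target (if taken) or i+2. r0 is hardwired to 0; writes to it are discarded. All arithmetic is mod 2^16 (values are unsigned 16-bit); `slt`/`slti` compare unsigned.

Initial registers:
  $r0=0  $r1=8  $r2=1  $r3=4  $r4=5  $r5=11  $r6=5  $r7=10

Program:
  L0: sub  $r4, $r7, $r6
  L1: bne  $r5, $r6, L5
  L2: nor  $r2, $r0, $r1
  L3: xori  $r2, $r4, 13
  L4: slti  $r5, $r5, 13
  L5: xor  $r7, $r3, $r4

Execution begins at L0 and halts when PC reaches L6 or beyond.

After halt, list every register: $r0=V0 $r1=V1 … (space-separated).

$r0=0 $r1=8 $r2=65527 $r3=4 $r4=5 $r5=11 $r6=5 $r7=1

PC=0  sub  $r4, $r7, $r6     | $r0=0 $r1=8 $r2=1 $r3=4 $r4=5 $r5=11 $r6=5 $r7=10
PC=1  bne  $r5, $r6, L5      | $r0=0 $r1=8 $r2=1 $r3=4 $r4=5 $r5=11 $r6=5 $r7=10  [TAKEN]
PC=2  nor  $r2, $r0, $r1     | $r0=0 $r1=8 $r2=65527 $r3=4 $r4=5 $r5=11 $r6=5 $r7=10
PC=5  xor  $r7, $r3, $r4     | $r0=0 $r1=8 $r2=65527 $r3=4 $r4=5 $r5=11 $r6=5 $r7=1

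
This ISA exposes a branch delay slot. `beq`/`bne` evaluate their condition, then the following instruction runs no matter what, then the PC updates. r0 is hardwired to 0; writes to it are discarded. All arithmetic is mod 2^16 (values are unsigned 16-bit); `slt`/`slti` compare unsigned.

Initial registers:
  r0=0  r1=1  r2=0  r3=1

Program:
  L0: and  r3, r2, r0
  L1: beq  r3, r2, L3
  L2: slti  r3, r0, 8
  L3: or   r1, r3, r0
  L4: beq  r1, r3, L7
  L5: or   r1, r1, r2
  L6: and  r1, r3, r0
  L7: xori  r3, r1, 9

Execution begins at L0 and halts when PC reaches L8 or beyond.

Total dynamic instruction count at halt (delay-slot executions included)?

PC=0  and  r3, r2, r0        | r0=0 r1=1 r2=0 r3=0
PC=1  beq  r3, r2, L3        | r0=0 r1=1 r2=0 r3=0  [TAKEN]
PC=2  slti  r3, r0, 8        | r0=0 r1=1 r2=0 r3=1
PC=3  or   r1, r3, r0        | r0=0 r1=1 r2=0 r3=1
PC=4  beq  r1, r3, L7        | r0=0 r1=1 r2=0 r3=1  [TAKEN]
PC=5  or   r1, r1, r2        | r0=0 r1=1 r2=0 r3=1
PC=7  xori  r3, r1, 9        | r0=0 r1=1 r2=0 r3=8

7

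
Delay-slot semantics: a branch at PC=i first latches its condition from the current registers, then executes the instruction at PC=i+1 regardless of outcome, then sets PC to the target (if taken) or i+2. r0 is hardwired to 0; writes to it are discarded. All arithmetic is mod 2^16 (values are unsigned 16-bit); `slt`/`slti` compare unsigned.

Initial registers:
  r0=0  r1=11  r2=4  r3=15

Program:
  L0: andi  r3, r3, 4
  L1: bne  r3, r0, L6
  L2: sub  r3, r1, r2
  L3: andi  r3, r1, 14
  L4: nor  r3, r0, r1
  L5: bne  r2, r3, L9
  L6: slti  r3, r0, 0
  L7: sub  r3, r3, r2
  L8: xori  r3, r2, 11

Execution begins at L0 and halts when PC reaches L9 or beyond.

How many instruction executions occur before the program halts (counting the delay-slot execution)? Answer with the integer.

PC=0  andi  r3, r3, 4        | r0=0 r1=11 r2=4 r3=4
PC=1  bne  r3, r0, L6        | r0=0 r1=11 r2=4 r3=4  [TAKEN]
PC=2  sub  r3, r1, r2        | r0=0 r1=11 r2=4 r3=7
PC=6  slti  r3, r0, 0        | r0=0 r1=11 r2=4 r3=0
PC=7  sub  r3, r3, r2        | r0=0 r1=11 r2=4 r3=65532
PC=8  xori  r3, r2, 11       | r0=0 r1=11 r2=4 r3=15

6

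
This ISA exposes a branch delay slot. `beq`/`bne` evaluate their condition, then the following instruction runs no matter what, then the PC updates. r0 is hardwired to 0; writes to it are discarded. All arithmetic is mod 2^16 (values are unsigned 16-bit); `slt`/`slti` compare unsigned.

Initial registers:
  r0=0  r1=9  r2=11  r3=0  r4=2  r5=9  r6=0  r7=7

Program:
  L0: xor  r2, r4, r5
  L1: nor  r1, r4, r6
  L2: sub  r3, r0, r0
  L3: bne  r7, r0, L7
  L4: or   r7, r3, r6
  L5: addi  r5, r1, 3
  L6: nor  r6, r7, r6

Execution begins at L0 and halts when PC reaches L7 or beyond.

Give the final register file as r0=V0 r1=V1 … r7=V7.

r0=0 r1=65533 r2=11 r3=0 r4=2 r5=9 r6=0 r7=0

PC=0  xor  r2, r4, r5        | r0=0 r1=9 r2=11 r3=0 r4=2 r5=9 r6=0 r7=7
PC=1  nor  r1, r4, r6        | r0=0 r1=65533 r2=11 r3=0 r4=2 r5=9 r6=0 r7=7
PC=2  sub  r3, r0, r0        | r0=0 r1=65533 r2=11 r3=0 r4=2 r5=9 r6=0 r7=7
PC=3  bne  r7, r0, L7        | r0=0 r1=65533 r2=11 r3=0 r4=2 r5=9 r6=0 r7=7  [TAKEN]
PC=4  or   r7, r3, r6        | r0=0 r1=65533 r2=11 r3=0 r4=2 r5=9 r6=0 r7=0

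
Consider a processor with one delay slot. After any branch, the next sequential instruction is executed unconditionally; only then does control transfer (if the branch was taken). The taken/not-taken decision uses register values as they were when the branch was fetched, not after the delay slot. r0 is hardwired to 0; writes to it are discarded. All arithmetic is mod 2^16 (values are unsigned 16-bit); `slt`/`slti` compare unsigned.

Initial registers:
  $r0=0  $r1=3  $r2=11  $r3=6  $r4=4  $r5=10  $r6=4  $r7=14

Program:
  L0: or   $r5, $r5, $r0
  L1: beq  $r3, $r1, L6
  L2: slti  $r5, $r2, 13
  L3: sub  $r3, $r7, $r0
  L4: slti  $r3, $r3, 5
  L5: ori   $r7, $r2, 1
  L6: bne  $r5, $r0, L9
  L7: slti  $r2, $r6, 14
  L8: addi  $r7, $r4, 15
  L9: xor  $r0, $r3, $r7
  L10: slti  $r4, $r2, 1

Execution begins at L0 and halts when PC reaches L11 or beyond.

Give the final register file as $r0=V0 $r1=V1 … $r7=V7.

PC=0  or   $r5, $r5, $r0     | $r0=0 $r1=3 $r2=11 $r3=6 $r4=4 $r5=10 $r6=4 $r7=14
PC=1  beq  $r3, $r1, L6      | $r0=0 $r1=3 $r2=11 $r3=6 $r4=4 $r5=10 $r6=4 $r7=14  [not taken]
PC=2  slti  $r5, $r2, 13     | $r0=0 $r1=3 $r2=11 $r3=6 $r4=4 $r5=1 $r6=4 $r7=14
PC=3  sub  $r3, $r7, $r0     | $r0=0 $r1=3 $r2=11 $r3=14 $r4=4 $r5=1 $r6=4 $r7=14
PC=4  slti  $r3, $r3, 5      | $r0=0 $r1=3 $r2=11 $r3=0 $r4=4 $r5=1 $r6=4 $r7=14
PC=5  ori   $r7, $r2, 1      | $r0=0 $r1=3 $r2=11 $r3=0 $r4=4 $r5=1 $r6=4 $r7=11
PC=6  bne  $r5, $r0, L9      | $r0=0 $r1=3 $r2=11 $r3=0 $r4=4 $r5=1 $r6=4 $r7=11  [TAKEN]
PC=7  slti  $r2, $r6, 14     | $r0=0 $r1=3 $r2=1 $r3=0 $r4=4 $r5=1 $r6=4 $r7=11
PC=9  xor  $r0, $r3, $r7     | $r0=0 $r1=3 $r2=1 $r3=0 $r4=4 $r5=1 $r6=4 $r7=11
PC=10 slti  $r4, $r2, 1      | $r0=0 $r1=3 $r2=1 $r3=0 $r4=0 $r5=1 $r6=4 $r7=11

$r0=0 $r1=3 $r2=1 $r3=0 $r4=0 $r5=1 $r6=4 $r7=11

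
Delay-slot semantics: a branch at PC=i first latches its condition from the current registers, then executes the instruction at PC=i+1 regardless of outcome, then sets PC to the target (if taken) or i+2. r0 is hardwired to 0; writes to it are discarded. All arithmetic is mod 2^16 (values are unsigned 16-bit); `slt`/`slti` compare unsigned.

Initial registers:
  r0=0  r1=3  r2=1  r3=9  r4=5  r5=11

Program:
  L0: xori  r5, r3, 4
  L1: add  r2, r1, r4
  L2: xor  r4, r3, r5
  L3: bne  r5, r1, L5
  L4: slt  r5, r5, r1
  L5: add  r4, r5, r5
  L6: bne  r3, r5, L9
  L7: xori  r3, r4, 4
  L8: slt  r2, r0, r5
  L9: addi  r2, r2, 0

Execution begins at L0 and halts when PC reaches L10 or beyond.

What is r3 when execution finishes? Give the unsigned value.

  step pc=0: xori  r5, r3, 4  regs=(0,3,1,9,5,13)
  step pc=1: add  r2, r1, r4  regs=(0,3,8,9,5,13)
  step pc=2: xor  r4, r3, r5  regs=(0,3,8,9,4,13)
  step pc=3: bne  r5, r1, L5  cond=T  regs=(0,3,8,9,4,13)
  step pc=4: slt  r5, r5, r1  regs=(0,3,8,9,4,0)
  step pc=5: add  r4, r5, r5  regs=(0,3,8,9,0,0)
  step pc=6: bne  r3, r5, L9  cond=T  regs=(0,3,8,9,0,0)
  step pc=7: xori  r3, r4, 4  regs=(0,3,8,4,0,0)
  step pc=9: addi  r2, r2, 0  regs=(0,3,8,4,0,0)

4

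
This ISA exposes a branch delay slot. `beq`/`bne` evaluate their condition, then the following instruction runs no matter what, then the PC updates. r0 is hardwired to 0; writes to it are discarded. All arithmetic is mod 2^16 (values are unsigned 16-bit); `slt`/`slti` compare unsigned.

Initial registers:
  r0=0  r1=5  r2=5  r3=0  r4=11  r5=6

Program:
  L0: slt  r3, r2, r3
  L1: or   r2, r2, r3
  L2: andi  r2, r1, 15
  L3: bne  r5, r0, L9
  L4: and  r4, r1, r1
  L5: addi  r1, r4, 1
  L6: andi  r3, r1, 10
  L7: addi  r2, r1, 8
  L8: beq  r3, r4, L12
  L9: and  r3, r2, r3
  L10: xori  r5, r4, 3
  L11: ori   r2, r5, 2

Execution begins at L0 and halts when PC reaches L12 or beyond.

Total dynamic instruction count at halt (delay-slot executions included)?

#0 slt  r3, r2, r3 ; 0/5/5/0/11/6
#1 or   r2, r2, r3 ; 0/5/5/0/11/6
#2 andi  r2, r1, 15 ; 0/5/5/0/11/6
#3 bne  r5, r0, L9 ; 0/5/5/0/11/6 ; →target
#4 and  r4, r1, r1 ; 0/5/5/0/5/6
#9 and  r3, r2, r3 ; 0/5/5/0/5/6
#10 xori  r5, r4, 3 ; 0/5/5/0/5/6
#11 ori   r2, r5, 2 ; 0/5/6/0/5/6

8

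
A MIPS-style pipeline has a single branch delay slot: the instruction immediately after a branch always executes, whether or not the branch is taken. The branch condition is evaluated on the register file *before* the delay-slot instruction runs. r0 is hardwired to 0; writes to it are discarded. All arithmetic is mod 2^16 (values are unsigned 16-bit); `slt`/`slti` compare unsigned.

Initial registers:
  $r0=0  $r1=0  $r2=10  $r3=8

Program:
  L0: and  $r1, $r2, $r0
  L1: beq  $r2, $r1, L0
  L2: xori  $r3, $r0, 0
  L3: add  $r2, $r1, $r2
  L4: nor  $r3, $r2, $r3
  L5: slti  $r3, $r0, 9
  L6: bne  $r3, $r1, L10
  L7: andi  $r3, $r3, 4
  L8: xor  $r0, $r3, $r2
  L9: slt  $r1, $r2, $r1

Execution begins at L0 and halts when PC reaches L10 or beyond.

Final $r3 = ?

0

#0 and  $r1, $r2, $r0 ; 0/0/10/8
#1 beq  $r2, $r1, L0 ; 0/0/10/8 ; →fallthru
#2 xori  $r3, $r0, 0 ; 0/0/10/0
#3 add  $r2, $r1, $r2 ; 0/0/10/0
#4 nor  $r3, $r2, $r3 ; 0/0/10/65525
#5 slti  $r3, $r0, 9 ; 0/0/10/1
#6 bne  $r3, $r1, L10 ; 0/0/10/1 ; →target
#7 andi  $r3, $r3, 4 ; 0/0/10/0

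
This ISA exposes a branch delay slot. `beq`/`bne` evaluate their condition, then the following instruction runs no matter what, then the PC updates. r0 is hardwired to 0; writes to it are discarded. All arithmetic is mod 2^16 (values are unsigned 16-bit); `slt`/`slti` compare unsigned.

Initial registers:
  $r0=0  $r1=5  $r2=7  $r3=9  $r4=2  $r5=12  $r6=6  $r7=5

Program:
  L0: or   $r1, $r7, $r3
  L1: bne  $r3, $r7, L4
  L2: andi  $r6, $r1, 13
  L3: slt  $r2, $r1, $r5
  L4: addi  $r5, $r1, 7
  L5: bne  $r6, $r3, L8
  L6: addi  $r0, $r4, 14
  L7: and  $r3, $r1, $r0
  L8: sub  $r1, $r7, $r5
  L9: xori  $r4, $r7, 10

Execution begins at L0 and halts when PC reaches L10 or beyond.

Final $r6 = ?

13

[0] or   $r1, $r7, $r3  →  {$r0:0, $r1:13, $r2:7, $r3:9, $r4:2, $r5:12, $r6:6, $r7:5}
[1] bne  $r3, $r7, L4  →  {$r0:0, $r1:13, $r2:7, $r3:9, $r4:2, $r5:12, $r6:6, $r7:5}  ⟨branch taken⟩
[2] andi  $r6, $r1, 13  →  {$r0:0, $r1:13, $r2:7, $r3:9, $r4:2, $r5:12, $r6:13, $r7:5}
[4] addi  $r5, $r1, 7  →  {$r0:0, $r1:13, $r2:7, $r3:9, $r4:2, $r5:20, $r6:13, $r7:5}
[5] bne  $r6, $r3, L8  →  {$r0:0, $r1:13, $r2:7, $r3:9, $r4:2, $r5:20, $r6:13, $r7:5}  ⟨branch taken⟩
[6] addi  $r0, $r4, 14  →  {$r0:0, $r1:13, $r2:7, $r3:9, $r4:2, $r5:20, $r6:13, $r7:5}
[8] sub  $r1, $r7, $r5  →  {$r0:0, $r1:65521, $r2:7, $r3:9, $r4:2, $r5:20, $r6:13, $r7:5}
[9] xori  $r4, $r7, 10  →  {$r0:0, $r1:65521, $r2:7, $r3:9, $r4:15, $r5:20, $r6:13, $r7:5}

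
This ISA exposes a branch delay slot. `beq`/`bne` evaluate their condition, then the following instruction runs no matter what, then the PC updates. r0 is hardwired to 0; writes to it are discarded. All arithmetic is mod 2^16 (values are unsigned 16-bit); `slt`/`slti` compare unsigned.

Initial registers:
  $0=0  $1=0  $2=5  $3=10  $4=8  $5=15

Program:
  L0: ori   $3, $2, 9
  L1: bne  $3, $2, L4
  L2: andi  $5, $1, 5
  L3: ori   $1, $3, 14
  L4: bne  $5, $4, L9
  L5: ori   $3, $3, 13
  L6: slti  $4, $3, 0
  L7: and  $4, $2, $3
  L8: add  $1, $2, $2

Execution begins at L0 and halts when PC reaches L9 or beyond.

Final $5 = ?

#0 ori   $3, $2, 9 ; 0/0/5/13/8/15
#1 bne  $3, $2, L4 ; 0/0/5/13/8/15 ; →target
#2 andi  $5, $1, 5 ; 0/0/5/13/8/0
#4 bne  $5, $4, L9 ; 0/0/5/13/8/0 ; →target
#5 ori   $3, $3, 13 ; 0/0/5/13/8/0

0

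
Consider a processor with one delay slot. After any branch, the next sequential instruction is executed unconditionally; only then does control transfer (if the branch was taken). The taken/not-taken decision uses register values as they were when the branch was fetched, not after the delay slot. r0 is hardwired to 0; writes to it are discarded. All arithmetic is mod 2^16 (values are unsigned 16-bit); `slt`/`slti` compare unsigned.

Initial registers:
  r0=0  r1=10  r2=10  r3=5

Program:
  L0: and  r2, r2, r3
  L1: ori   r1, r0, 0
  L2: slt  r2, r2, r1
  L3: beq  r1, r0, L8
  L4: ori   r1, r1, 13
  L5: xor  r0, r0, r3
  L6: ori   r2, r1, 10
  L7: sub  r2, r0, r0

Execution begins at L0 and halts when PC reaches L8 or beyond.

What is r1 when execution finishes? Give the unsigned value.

13

  step pc=0: and  r2, r2, r3  regs=(0,10,0,5)
  step pc=1: ori   r1, r0, 0  regs=(0,0,0,5)
  step pc=2: slt  r2, r2, r1  regs=(0,0,0,5)
  step pc=3: beq  r1, r0, L8  cond=T  regs=(0,0,0,5)
  step pc=4: ori   r1, r1, 13  regs=(0,13,0,5)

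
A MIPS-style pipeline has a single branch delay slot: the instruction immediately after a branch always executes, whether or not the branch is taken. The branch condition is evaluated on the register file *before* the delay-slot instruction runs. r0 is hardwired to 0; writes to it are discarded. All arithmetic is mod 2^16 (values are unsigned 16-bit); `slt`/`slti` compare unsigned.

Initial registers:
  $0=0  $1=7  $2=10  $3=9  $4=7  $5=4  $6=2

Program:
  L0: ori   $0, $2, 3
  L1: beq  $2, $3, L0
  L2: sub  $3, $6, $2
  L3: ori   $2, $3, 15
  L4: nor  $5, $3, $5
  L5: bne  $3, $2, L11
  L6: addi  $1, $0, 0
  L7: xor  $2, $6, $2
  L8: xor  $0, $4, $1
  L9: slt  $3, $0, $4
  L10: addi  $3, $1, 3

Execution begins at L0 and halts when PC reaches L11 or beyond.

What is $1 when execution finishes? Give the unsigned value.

0

  step pc=0: ori   $0, $2, 3  regs=(0,7,10,9,7,4,2)
  step pc=1: beq  $2, $3, L0  cond=F  regs=(0,7,10,9,7,4,2)
  step pc=2: sub  $3, $6, $2  regs=(0,7,10,65528,7,4,2)
  step pc=3: ori   $2, $3, 15  regs=(0,7,65535,65528,7,4,2)
  step pc=4: nor  $5, $3, $5  regs=(0,7,65535,65528,7,3,2)
  step pc=5: bne  $3, $2, L11  cond=T  regs=(0,7,65535,65528,7,3,2)
  step pc=6: addi  $1, $0, 0  regs=(0,0,65535,65528,7,3,2)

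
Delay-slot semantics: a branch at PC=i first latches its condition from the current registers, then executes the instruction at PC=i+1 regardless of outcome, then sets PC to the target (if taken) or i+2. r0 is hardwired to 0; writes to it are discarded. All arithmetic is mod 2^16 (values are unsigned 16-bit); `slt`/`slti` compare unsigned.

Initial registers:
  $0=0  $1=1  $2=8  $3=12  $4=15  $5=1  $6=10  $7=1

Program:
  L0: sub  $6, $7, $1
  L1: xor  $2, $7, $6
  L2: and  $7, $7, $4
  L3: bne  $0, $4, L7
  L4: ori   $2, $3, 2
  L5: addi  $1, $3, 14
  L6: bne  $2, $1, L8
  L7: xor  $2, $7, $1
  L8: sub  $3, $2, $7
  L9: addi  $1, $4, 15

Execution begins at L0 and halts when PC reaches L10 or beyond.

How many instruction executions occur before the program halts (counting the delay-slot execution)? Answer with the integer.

PC=0  sub  $6, $7, $1        | $0=0 $1=1 $2=8 $3=12 $4=15 $5=1 $6=0 $7=1
PC=1  xor  $2, $7, $6        | $0=0 $1=1 $2=1 $3=12 $4=15 $5=1 $6=0 $7=1
PC=2  and  $7, $7, $4        | $0=0 $1=1 $2=1 $3=12 $4=15 $5=1 $6=0 $7=1
PC=3  bne  $0, $4, L7        | $0=0 $1=1 $2=1 $3=12 $4=15 $5=1 $6=0 $7=1  [TAKEN]
PC=4  ori   $2, $3, 2        | $0=0 $1=1 $2=14 $3=12 $4=15 $5=1 $6=0 $7=1
PC=7  xor  $2, $7, $1        | $0=0 $1=1 $2=0 $3=12 $4=15 $5=1 $6=0 $7=1
PC=8  sub  $3, $2, $7        | $0=0 $1=1 $2=0 $3=65535 $4=15 $5=1 $6=0 $7=1
PC=9  addi  $1, $4, 15       | $0=0 $1=30 $2=0 $3=65535 $4=15 $5=1 $6=0 $7=1

8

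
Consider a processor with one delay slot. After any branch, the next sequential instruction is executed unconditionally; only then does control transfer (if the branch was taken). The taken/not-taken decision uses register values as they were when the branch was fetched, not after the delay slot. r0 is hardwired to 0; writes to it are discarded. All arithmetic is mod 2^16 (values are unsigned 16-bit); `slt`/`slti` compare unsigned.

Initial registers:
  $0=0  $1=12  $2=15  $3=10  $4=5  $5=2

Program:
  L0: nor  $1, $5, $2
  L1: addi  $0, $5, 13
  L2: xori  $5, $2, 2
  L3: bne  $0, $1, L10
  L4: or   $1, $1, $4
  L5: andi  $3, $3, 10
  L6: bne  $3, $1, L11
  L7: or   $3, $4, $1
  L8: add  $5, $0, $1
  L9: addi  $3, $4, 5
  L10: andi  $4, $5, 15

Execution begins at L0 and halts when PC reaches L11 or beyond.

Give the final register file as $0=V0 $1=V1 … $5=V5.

#0 nor  $1, $5, $2 ; 0/65520/15/10/5/2
#1 addi  $0, $5, 13 ; 0/65520/15/10/5/2
#2 xori  $5, $2, 2 ; 0/65520/15/10/5/13
#3 bne  $0, $1, L10 ; 0/65520/15/10/5/13 ; →target
#4 or   $1, $1, $4 ; 0/65525/15/10/5/13
#10 andi  $4, $5, 15 ; 0/65525/15/10/13/13

$0=0 $1=65525 $2=15 $3=10 $4=13 $5=13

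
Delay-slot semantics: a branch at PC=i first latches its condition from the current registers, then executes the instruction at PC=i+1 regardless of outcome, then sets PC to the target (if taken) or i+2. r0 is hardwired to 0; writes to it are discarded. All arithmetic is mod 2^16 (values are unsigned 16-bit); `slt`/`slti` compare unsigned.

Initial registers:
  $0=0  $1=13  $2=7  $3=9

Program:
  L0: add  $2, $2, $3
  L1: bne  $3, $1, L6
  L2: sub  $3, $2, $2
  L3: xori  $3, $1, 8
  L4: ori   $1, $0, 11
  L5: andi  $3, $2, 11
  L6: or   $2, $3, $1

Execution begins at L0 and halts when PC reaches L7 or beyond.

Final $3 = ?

0

[0] add  $2, $2, $3  →  {$0:0, $1:13, $2:16, $3:9}
[1] bne  $3, $1, L6  →  {$0:0, $1:13, $2:16, $3:9}  ⟨branch taken⟩
[2] sub  $3, $2, $2  →  {$0:0, $1:13, $2:16, $3:0}
[6] or   $2, $3, $1  →  {$0:0, $1:13, $2:13, $3:0}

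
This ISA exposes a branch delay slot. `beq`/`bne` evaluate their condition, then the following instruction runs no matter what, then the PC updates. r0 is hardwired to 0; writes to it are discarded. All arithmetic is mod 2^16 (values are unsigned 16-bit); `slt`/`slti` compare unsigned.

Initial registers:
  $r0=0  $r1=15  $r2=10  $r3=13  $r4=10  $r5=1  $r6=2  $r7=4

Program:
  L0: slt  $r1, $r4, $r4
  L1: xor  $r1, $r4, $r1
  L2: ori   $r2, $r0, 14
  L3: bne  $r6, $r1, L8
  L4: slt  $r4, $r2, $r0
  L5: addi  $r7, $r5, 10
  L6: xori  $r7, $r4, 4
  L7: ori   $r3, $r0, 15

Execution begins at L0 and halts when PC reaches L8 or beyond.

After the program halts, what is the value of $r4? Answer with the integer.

PC=0  slt  $r1, $r4, $r4     | $r0=0 $r1=0 $r2=10 $r3=13 $r4=10 $r5=1 $r6=2 $r7=4
PC=1  xor  $r1, $r4, $r1     | $r0=0 $r1=10 $r2=10 $r3=13 $r4=10 $r5=1 $r6=2 $r7=4
PC=2  ori   $r2, $r0, 14     | $r0=0 $r1=10 $r2=14 $r3=13 $r4=10 $r5=1 $r6=2 $r7=4
PC=3  bne  $r6, $r1, L8      | $r0=0 $r1=10 $r2=14 $r3=13 $r4=10 $r5=1 $r6=2 $r7=4  [TAKEN]
PC=4  slt  $r4, $r2, $r0     | $r0=0 $r1=10 $r2=14 $r3=13 $r4=0 $r5=1 $r6=2 $r7=4

0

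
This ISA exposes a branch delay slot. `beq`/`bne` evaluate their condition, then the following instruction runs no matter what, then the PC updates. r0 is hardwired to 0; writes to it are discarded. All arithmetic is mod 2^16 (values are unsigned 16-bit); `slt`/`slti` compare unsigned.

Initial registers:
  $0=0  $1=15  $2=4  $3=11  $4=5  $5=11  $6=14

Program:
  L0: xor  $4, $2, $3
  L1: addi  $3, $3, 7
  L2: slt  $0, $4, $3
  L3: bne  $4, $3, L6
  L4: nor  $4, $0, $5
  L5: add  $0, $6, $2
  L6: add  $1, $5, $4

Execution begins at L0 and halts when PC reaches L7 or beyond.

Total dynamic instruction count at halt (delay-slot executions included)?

[0] xor  $4, $2, $3  →  {$0:0, $1:15, $2:4, $3:11, $4:15, $5:11, $6:14}
[1] addi  $3, $3, 7  →  {$0:0, $1:15, $2:4, $3:18, $4:15, $5:11, $6:14}
[2] slt  $0, $4, $3  →  {$0:0, $1:15, $2:4, $3:18, $4:15, $5:11, $6:14}
[3] bne  $4, $3, L6  →  {$0:0, $1:15, $2:4, $3:18, $4:15, $5:11, $6:14}  ⟨branch taken⟩
[4] nor  $4, $0, $5  →  {$0:0, $1:15, $2:4, $3:18, $4:65524, $5:11, $6:14}
[6] add  $1, $5, $4  →  {$0:0, $1:65535, $2:4, $3:18, $4:65524, $5:11, $6:14}

6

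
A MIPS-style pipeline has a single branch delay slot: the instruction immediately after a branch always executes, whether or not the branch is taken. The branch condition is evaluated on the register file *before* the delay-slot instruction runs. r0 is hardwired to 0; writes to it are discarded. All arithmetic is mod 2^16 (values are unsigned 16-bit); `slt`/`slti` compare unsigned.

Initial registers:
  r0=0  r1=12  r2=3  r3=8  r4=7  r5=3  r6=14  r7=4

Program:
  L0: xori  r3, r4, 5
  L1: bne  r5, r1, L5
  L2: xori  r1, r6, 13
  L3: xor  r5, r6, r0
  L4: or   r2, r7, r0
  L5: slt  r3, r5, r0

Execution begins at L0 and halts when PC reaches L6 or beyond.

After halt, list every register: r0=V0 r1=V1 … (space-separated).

r0=0 r1=3 r2=3 r3=0 r4=7 r5=3 r6=14 r7=4

  step pc=0: xori  r3, r4, 5  regs=(0,12,3,2,7,3,14,4)
  step pc=1: bne  r5, r1, L5  cond=T  regs=(0,12,3,2,7,3,14,4)
  step pc=2: xori  r1, r6, 13  regs=(0,3,3,2,7,3,14,4)
  step pc=5: slt  r3, r5, r0  regs=(0,3,3,0,7,3,14,4)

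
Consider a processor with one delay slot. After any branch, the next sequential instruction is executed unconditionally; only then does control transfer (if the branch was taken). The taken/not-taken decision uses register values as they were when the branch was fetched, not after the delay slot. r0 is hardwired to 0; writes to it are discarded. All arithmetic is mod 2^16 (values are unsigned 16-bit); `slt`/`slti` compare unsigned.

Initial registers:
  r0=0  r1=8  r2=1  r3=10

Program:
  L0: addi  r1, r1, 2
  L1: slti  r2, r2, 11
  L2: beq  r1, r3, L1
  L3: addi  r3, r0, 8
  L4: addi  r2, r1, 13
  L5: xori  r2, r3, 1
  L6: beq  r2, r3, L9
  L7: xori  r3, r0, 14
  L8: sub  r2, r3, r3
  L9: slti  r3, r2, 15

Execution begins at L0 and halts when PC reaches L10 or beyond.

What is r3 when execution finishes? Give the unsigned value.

  step pc=0: addi  r1, r1, 2  regs=(0,10,1,10)
  step pc=1: slti  r2, r2, 11  regs=(0,10,1,10)
  step pc=2: beq  r1, r3, L1  cond=T  regs=(0,10,1,10)
  step pc=3: addi  r3, r0, 8  regs=(0,10,1,8)
  step pc=1: slti  r2, r2, 11  regs=(0,10,1,8)
  step pc=2: beq  r1, r3, L1  cond=F  regs=(0,10,1,8)
  step pc=3: addi  r3, r0, 8  regs=(0,10,1,8)
  step pc=4: addi  r2, r1, 13  regs=(0,10,23,8)
  step pc=5: xori  r2, r3, 1  regs=(0,10,9,8)
  step pc=6: beq  r2, r3, L9  cond=F  regs=(0,10,9,8)
  step pc=7: xori  r3, r0, 14  regs=(0,10,9,14)
  step pc=8: sub  r2, r3, r3  regs=(0,10,0,14)
  step pc=9: slti  r3, r2, 15  regs=(0,10,0,1)

1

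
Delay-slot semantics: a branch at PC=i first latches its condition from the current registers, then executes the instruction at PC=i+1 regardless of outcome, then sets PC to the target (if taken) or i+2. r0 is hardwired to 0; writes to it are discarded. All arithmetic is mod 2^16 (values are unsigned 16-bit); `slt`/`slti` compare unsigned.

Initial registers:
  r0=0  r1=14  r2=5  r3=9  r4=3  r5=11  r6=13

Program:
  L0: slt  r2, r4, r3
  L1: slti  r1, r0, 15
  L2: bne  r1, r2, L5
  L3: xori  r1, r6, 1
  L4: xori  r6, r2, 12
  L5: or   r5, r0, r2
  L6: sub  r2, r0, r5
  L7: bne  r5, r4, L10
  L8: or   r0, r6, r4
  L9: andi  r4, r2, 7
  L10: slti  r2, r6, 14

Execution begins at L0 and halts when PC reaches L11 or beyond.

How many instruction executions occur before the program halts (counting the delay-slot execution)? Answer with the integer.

10

  step pc=0: slt  r2, r4, r3  regs=(0,14,1,9,3,11,13)
  step pc=1: slti  r1, r0, 15  regs=(0,1,1,9,3,11,13)
  step pc=2: bne  r1, r2, L5  cond=F  regs=(0,1,1,9,3,11,13)
  step pc=3: xori  r1, r6, 1  regs=(0,12,1,9,3,11,13)
  step pc=4: xori  r6, r2, 12  regs=(0,12,1,9,3,11,13)
  step pc=5: or   r5, r0, r2  regs=(0,12,1,9,3,1,13)
  step pc=6: sub  r2, r0, r5  regs=(0,12,65535,9,3,1,13)
  step pc=7: bne  r5, r4, L10  cond=T  regs=(0,12,65535,9,3,1,13)
  step pc=8: or   r0, r6, r4  regs=(0,12,65535,9,3,1,13)
  step pc=10: slti  r2, r6, 14  regs=(0,12,1,9,3,1,13)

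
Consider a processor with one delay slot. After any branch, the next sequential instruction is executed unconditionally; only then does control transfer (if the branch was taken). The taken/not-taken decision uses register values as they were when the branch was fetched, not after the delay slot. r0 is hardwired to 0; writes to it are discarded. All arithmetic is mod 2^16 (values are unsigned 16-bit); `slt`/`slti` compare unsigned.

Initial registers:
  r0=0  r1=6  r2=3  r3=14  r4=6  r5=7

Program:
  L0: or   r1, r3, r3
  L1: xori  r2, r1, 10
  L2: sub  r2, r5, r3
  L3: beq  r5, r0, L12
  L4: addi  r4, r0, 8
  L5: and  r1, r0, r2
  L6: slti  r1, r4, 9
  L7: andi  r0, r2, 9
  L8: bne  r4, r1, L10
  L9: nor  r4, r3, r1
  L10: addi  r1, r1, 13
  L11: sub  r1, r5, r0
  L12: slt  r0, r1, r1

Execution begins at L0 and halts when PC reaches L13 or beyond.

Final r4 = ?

65520

#0 or   r1, r3, r3 ; 0/14/3/14/6/7
#1 xori  r2, r1, 10 ; 0/14/4/14/6/7
#2 sub  r2, r5, r3 ; 0/14/65529/14/6/7
#3 beq  r5, r0, L12 ; 0/14/65529/14/6/7 ; →fallthru
#4 addi  r4, r0, 8 ; 0/14/65529/14/8/7
#5 and  r1, r0, r2 ; 0/0/65529/14/8/7
#6 slti  r1, r4, 9 ; 0/1/65529/14/8/7
#7 andi  r0, r2, 9 ; 0/1/65529/14/8/7
#8 bne  r4, r1, L10 ; 0/1/65529/14/8/7 ; →target
#9 nor  r4, r3, r1 ; 0/1/65529/14/65520/7
#10 addi  r1, r1, 13 ; 0/14/65529/14/65520/7
#11 sub  r1, r5, r0 ; 0/7/65529/14/65520/7
#12 slt  r0, r1, r1 ; 0/7/65529/14/65520/7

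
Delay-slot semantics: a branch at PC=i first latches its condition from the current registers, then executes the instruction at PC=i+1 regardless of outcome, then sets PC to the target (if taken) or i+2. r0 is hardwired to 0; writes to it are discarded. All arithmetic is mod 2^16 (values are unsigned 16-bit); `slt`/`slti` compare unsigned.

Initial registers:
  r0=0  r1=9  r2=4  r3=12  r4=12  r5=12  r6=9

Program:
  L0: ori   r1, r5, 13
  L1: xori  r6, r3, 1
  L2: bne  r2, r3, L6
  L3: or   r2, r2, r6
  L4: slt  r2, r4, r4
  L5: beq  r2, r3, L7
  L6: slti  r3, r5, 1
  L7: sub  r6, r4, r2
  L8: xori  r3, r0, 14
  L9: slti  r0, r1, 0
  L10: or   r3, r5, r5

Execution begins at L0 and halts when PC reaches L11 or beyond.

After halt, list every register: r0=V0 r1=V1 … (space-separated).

  step pc=0: ori   r1, r5, 13  regs=(0,13,4,12,12,12,9)
  step pc=1: xori  r6, r3, 1  regs=(0,13,4,12,12,12,13)
  step pc=2: bne  r2, r3, L6  cond=T  regs=(0,13,4,12,12,12,13)
  step pc=3: or   r2, r2, r6  regs=(0,13,13,12,12,12,13)
  step pc=6: slti  r3, r5, 1  regs=(0,13,13,0,12,12,13)
  step pc=7: sub  r6, r4, r2  regs=(0,13,13,0,12,12,65535)
  step pc=8: xori  r3, r0, 14  regs=(0,13,13,14,12,12,65535)
  step pc=9: slti  r0, r1, 0  regs=(0,13,13,14,12,12,65535)
  step pc=10: or   r3, r5, r5  regs=(0,13,13,12,12,12,65535)

r0=0 r1=13 r2=13 r3=12 r4=12 r5=12 r6=65535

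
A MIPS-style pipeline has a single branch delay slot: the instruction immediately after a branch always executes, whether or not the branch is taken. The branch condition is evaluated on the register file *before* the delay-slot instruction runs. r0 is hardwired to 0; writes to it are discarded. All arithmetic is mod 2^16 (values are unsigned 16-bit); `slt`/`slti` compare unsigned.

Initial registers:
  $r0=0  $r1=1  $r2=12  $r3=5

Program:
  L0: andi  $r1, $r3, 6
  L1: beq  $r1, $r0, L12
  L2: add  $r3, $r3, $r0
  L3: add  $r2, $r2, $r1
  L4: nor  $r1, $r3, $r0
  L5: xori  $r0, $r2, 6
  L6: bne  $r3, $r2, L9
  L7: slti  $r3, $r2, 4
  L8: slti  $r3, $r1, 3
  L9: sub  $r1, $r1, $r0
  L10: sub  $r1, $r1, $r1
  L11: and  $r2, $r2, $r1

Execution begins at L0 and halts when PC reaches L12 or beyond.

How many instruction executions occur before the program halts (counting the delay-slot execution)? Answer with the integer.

11

[0] andi  $r1, $r3, 6  →  {$r0:0, $r1:4, $r2:12, $r3:5}
[1] beq  $r1, $r0, L12  →  {$r0:0, $r1:4, $r2:12, $r3:5}  ⟨branch fallthrough⟩
[2] add  $r3, $r3, $r0  →  {$r0:0, $r1:4, $r2:12, $r3:5}
[3] add  $r2, $r2, $r1  →  {$r0:0, $r1:4, $r2:16, $r3:5}
[4] nor  $r1, $r3, $r0  →  {$r0:0, $r1:65530, $r2:16, $r3:5}
[5] xori  $r0, $r2, 6  →  {$r0:0, $r1:65530, $r2:16, $r3:5}
[6] bne  $r3, $r2, L9  →  {$r0:0, $r1:65530, $r2:16, $r3:5}  ⟨branch taken⟩
[7] slti  $r3, $r2, 4  →  {$r0:0, $r1:65530, $r2:16, $r3:0}
[9] sub  $r1, $r1, $r0  →  {$r0:0, $r1:65530, $r2:16, $r3:0}
[10] sub  $r1, $r1, $r1  →  {$r0:0, $r1:0, $r2:16, $r3:0}
[11] and  $r2, $r2, $r1  →  {$r0:0, $r1:0, $r2:0, $r3:0}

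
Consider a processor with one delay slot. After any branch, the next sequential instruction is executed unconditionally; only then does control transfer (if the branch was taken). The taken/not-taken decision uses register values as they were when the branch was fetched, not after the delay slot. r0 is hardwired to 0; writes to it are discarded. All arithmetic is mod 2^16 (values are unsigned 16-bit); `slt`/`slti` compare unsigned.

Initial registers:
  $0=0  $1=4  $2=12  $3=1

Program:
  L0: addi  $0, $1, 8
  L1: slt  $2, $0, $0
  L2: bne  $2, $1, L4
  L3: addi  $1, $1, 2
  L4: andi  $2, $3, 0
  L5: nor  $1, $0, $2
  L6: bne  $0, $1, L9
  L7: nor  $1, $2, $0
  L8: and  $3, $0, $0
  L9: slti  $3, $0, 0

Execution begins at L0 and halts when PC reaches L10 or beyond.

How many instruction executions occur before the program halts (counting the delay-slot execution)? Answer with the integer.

[0] addi  $0, $1, 8  →  {$0:0, $1:4, $2:12, $3:1}
[1] slt  $2, $0, $0  →  {$0:0, $1:4, $2:0, $3:1}
[2] bne  $2, $1, L4  →  {$0:0, $1:4, $2:0, $3:1}  ⟨branch taken⟩
[3] addi  $1, $1, 2  →  {$0:0, $1:6, $2:0, $3:1}
[4] andi  $2, $3, 0  →  {$0:0, $1:6, $2:0, $3:1}
[5] nor  $1, $0, $2  →  {$0:0, $1:65535, $2:0, $3:1}
[6] bne  $0, $1, L9  →  {$0:0, $1:65535, $2:0, $3:1}  ⟨branch taken⟩
[7] nor  $1, $2, $0  →  {$0:0, $1:65535, $2:0, $3:1}
[9] slti  $3, $0, 0  →  {$0:0, $1:65535, $2:0, $3:0}

9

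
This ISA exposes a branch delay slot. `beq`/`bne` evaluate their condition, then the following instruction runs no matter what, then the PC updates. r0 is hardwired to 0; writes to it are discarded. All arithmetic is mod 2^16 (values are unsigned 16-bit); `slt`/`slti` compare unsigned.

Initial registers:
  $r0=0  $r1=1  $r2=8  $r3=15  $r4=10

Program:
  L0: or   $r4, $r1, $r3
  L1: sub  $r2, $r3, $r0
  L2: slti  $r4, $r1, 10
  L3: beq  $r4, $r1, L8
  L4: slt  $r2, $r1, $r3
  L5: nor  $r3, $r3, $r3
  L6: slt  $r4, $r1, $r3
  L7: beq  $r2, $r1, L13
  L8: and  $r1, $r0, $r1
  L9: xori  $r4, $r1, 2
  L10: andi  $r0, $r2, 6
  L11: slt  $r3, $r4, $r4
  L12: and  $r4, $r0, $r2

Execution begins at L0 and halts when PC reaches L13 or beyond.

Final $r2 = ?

[0] or   $r4, $r1, $r3  →  {$r0:0, $r1:1, $r2:8, $r3:15, $r4:15}
[1] sub  $r2, $r3, $r0  →  {$r0:0, $r1:1, $r2:15, $r3:15, $r4:15}
[2] slti  $r4, $r1, 10  →  {$r0:0, $r1:1, $r2:15, $r3:15, $r4:1}
[3] beq  $r4, $r1, L8  →  {$r0:0, $r1:1, $r2:15, $r3:15, $r4:1}  ⟨branch taken⟩
[4] slt  $r2, $r1, $r3  →  {$r0:0, $r1:1, $r2:1, $r3:15, $r4:1}
[8] and  $r1, $r0, $r1  →  {$r0:0, $r1:0, $r2:1, $r3:15, $r4:1}
[9] xori  $r4, $r1, 2  →  {$r0:0, $r1:0, $r2:1, $r3:15, $r4:2}
[10] andi  $r0, $r2, 6  →  {$r0:0, $r1:0, $r2:1, $r3:15, $r4:2}
[11] slt  $r3, $r4, $r4  →  {$r0:0, $r1:0, $r2:1, $r3:0, $r4:2}
[12] and  $r4, $r0, $r2  →  {$r0:0, $r1:0, $r2:1, $r3:0, $r4:0}

1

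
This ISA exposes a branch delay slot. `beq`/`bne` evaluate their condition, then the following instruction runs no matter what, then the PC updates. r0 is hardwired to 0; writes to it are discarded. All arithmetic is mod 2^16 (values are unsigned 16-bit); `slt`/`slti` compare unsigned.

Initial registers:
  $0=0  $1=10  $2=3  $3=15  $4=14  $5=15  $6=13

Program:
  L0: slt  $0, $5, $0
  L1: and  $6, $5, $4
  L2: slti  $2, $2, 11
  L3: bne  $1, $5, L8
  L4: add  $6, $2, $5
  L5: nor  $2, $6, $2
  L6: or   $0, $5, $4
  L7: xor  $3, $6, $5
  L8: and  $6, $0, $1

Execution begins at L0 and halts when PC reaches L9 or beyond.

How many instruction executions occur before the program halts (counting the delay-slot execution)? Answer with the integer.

6

[0] slt  $0, $5, $0  →  {$0:0, $1:10, $2:3, $3:15, $4:14, $5:15, $6:13}
[1] and  $6, $5, $4  →  {$0:0, $1:10, $2:3, $3:15, $4:14, $5:15, $6:14}
[2] slti  $2, $2, 11  →  {$0:0, $1:10, $2:1, $3:15, $4:14, $5:15, $6:14}
[3] bne  $1, $5, L8  →  {$0:0, $1:10, $2:1, $3:15, $4:14, $5:15, $6:14}  ⟨branch taken⟩
[4] add  $6, $2, $5  →  {$0:0, $1:10, $2:1, $3:15, $4:14, $5:15, $6:16}
[8] and  $6, $0, $1  →  {$0:0, $1:10, $2:1, $3:15, $4:14, $5:15, $6:0}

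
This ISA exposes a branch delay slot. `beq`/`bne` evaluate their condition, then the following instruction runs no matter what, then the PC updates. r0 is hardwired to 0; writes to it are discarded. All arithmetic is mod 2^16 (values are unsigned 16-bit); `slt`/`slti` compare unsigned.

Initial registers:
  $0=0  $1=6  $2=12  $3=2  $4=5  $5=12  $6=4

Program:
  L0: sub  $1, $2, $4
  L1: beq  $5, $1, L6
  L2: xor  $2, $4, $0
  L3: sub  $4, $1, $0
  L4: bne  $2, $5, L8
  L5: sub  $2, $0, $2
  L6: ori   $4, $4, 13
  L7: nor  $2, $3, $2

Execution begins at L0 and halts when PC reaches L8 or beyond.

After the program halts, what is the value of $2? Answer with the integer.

65531

  step pc=0: sub  $1, $2, $4  regs=(0,7,12,2,5,12,4)
  step pc=1: beq  $5, $1, L6  cond=F  regs=(0,7,12,2,5,12,4)
  step pc=2: xor  $2, $4, $0  regs=(0,7,5,2,5,12,4)
  step pc=3: sub  $4, $1, $0  regs=(0,7,5,2,7,12,4)
  step pc=4: bne  $2, $5, L8  cond=T  regs=(0,7,5,2,7,12,4)
  step pc=5: sub  $2, $0, $2  regs=(0,7,65531,2,7,12,4)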